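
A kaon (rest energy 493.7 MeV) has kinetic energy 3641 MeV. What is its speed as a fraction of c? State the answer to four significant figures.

0.9928c

K = (γ−1)mc², so γ = 1 + 3641/493.7 = 8.3749.
Then v/c = √(1 − γ⁻²) = √(1 − 0.0142574) = √0.9857426 = 0.9928.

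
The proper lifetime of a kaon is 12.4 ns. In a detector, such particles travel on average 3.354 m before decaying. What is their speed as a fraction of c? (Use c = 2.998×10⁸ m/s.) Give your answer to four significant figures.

0.6699c

Let x = d/(cτ) = 3.354 m / (2.998×10⁸ m/s × 1.240×10^-8 s) = 0.90221. Since d = βγcτ, x = βγ = β/√(1−β²).
Solving: β² = x²/(1+x²) = 0.813983/1.813983 = 0.448727, so β = 0.6699.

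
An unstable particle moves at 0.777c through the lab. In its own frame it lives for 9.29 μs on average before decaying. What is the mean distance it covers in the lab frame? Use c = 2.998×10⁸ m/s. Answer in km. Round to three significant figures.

γ = 1/√(1 − β²) = 1/√(1 − 0.603729) = 1/√0.396271 = 1/0.629501 = 1.5886.
Lab-frame lifetime: Δt = γτ = 1.5886 × 9.29 μs = 14.758 μs.
Distance: d = vΔt = 0.777 × 2.998×10⁸ m/s × 1.4758×10^-5 s = 3440 m = 3.44 km.

3.44 km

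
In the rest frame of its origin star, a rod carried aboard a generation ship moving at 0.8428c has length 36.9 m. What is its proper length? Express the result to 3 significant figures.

γ = 1/√(1 − β²) = 1/√(1 − 0.71031184) = 1/√0.28968816 = 1/0.538227 = 1.858.
Proper length: L₀ = γ·L = 1.858 × 36.9 = 68.6 m.

68.6 m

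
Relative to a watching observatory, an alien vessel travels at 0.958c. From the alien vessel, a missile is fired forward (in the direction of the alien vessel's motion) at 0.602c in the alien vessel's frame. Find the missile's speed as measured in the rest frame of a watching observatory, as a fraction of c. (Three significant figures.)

0.989c

Relativistic velocity addition: u = (u' + v)/(1 + u'v/c²), with u' = 0.602c and v = 0.958c.
Numerator: 0.602 + 0.958 = 1.56. Denominator: 1 + (0.602)(0.958) = 1.576716.
u = 1.56/1.576716 = 0.9894, so the speed is 0.989c.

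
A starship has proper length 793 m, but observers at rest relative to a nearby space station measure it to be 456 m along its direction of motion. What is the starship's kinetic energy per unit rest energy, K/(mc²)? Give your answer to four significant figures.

From L = L₀/γ: γ = 793/456 = 1.73904.
K/(mc²) = γ − 1 = 1.73904 − 1 = 0.7390.

0.7390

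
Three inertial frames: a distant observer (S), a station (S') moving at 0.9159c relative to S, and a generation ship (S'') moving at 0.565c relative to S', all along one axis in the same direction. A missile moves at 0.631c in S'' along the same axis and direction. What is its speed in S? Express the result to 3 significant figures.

Compose velocities in two stages. Stage 1 (into S'): u₁ = (0.631+0.565)/(1+0.631×0.565) = 0.88167.
Stage 2 (into S): u = (0.88167+0.9159)/(1+0.88167×0.9159) = 0.99449, so the speed is 0.994c.

0.994c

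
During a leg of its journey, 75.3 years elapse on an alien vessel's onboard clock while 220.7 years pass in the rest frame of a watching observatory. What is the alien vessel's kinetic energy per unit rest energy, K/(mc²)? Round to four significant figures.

1.931

From Δt = γΔτ: γ = 220.7/75.3 = 2.93094.
K/(mc²) = γ − 1 = 2.93094 − 1 = 1.931.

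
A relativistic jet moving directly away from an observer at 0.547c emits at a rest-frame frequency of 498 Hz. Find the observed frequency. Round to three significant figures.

Relativistic Doppler (source moving away): f_obs = f_src · √((1−β)/(1+β)).
With β = 0.547: factor = √(0.453/1.547) = 0.54113.
f_obs = 498 × 0.54113 = 269 Hz.

269 Hz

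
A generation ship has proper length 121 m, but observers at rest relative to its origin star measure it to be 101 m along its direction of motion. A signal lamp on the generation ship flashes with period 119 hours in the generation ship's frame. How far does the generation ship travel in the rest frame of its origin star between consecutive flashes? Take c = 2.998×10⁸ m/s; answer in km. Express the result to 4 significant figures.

γ = L₀/L = 121/101 = 1.19802.
β = √(1 − 1/γ²) = 0.55069. Lab-frame period = γτ = 1.19802×119 hours = 142.56 hours. Distance = βc × γτ = 0.55069 × 2.998×10⁸ m/s × 513216 s = 8.4730×10^13 m = 8.473×10^10 km.

8.473×10^10 km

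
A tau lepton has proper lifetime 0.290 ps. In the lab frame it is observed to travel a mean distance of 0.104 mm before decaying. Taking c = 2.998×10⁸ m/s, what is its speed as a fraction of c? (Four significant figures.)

0.7672c

d = βγcτ ⇒ βγ = d/(cτ) = 1.040×10^-4 m / (8.6942×10^-5 m) = 1.1962.
β = (βγ)/√(1+(βγ)²) = 1.1962/√2.43089 = 0.7672.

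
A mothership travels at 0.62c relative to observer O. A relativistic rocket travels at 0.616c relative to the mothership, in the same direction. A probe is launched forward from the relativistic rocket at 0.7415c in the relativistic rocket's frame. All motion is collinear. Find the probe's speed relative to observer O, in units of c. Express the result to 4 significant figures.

First combine the probe and relativistic rocket (S''→S'): u₁ = (0.7415 + 0.616)/(1 + 0.7415×0.616) = 1.3575/1.456764 = 0.93186.
Then combine with the mothership (S'→S): u = (0.93186 + 0.62)/(1 + 0.93186×0.62) = 1.55186/1.5777532 = 0.98359.

0.9836c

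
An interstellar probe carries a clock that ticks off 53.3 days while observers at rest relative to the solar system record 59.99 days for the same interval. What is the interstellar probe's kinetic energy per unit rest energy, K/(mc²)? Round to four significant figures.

0.1255

γ = Δt/Δτ = 59.99/53.3 = 1.12552.
Since K = (γ−1)mc², K/(mc²) = 1.12552 − 1 = 0.1255.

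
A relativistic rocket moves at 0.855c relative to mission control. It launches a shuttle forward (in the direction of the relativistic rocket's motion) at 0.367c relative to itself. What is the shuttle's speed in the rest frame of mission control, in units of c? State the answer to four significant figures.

Relativistic velocity addition: u = (u' + v)/(1 + u'v/c²), with u' = 0.367c and v = 0.855c.
Numerator: 0.367 + 0.855 = 1.222. Denominator: 1 + (0.367)(0.855) = 1.313785.
u = 1.222/1.313785 = 0.93014, so the speed is 0.9301c.

0.9301c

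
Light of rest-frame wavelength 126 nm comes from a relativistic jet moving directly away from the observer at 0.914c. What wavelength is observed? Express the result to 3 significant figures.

594 nm

Relativistic Doppler for wavelength: λ_obs = λ_src · √((1+β)/(1−β)).
With β = 0.914: factor = √(1.914/0.086) = 4.7176.
λ_obs = 126 × 4.7176 = 594 nm.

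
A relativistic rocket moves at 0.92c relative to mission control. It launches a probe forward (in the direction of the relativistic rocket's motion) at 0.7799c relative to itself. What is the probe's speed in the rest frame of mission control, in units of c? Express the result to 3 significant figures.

0.990c

Relativistic velocity addition: u = (u' + v)/(1 + u'v/c²), with u' = 0.7799c and v = 0.92c.
Numerator: 0.7799 + 0.92 = 1.6999. Denominator: 1 + (0.7799)(0.92) = 1.717508.
u = 1.6999/1.717508 = 0.98975, so the speed is 0.990c.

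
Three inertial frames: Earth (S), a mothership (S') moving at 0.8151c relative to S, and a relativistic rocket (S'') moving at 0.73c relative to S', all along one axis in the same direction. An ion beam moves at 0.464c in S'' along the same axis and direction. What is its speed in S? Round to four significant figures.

Compose velocities in two stages. Stage 1 (into S'): u₁ = (0.464+0.73)/(1+0.464×0.73) = 0.8919.
Stage 2 (into S): u = (0.8919+0.8151)/(1+0.8919×0.8151) = 0.98843, so the speed is 0.9884c.

0.9884c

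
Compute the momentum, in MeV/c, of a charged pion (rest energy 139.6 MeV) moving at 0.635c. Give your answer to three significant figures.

With β = 0.635, γ = 1/√(1 − 0.635²) = 1/√0.596775 = 1.2945.
Momentum: p = γβ·mc = 1.2945 × 0.635 × 139.6 MeV/c = 115 MeV/c.

115 MeV/c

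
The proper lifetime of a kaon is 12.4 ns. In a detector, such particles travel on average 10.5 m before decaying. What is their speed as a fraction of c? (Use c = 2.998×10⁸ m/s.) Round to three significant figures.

0.943c

Lab distance = (lab lifetime)·v = γτ·βc, so βγ = d/(cτ) = 10.50/(2.998×10⁸ × 1.240×10^-8) = 2.8245.
With βγ = 2.8245: γ² = 1 + (βγ)² = 8.9778, and β = (βγ)/γ = 2.8245/2.9963 = 0.943.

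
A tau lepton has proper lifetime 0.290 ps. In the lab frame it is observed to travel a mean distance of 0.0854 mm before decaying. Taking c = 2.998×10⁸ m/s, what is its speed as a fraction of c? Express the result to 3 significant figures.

0.701c

Let x = d/(cτ) = 8.540×10^-5 m / (2.998×10⁸ m/s × 2.900×10^-13 s) = 0.98226. Since d = βγcτ, x = βγ = β/√(1−β²).
Solving: β² = x²/(1+x²) = 0.964835/1.964835 = 0.491051, so β = 0.701.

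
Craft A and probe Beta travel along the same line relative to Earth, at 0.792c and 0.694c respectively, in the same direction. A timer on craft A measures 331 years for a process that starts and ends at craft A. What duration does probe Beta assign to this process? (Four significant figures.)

339.1 years

The velocity of craft A relative to probe Beta is (0.792 − 0.694)c / (1 − 0.792×0.694) = 0.21761c; relative speed 0.21761c.
γ for this relative speed: γ = 1/√(1 − 0.0473541) = 1.0246.
The clock on craft A records proper time, so probe Beta measures Δt = γΔτ = 1.0246 × 331 = 339.1 years.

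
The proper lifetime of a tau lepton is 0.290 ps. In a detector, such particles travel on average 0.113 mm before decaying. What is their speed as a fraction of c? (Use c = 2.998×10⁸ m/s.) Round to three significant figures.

Lab distance = (lab lifetime)·v = γτ·βc, so βγ = d/(cτ) = 1.130×10^-4/(2.998×10⁸ × 2.900×10^-13) = 1.2997.
With βγ = 1.2997: γ² = 1 + (βγ)² = 2.68922, and β = (βγ)/γ = 1.2997/1.63988 = 0.793.

0.793c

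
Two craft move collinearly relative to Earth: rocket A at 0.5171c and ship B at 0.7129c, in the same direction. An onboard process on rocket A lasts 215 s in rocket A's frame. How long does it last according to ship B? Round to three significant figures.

Transform rocket A's velocity into ship B's frame: (0.5171 − 0.7129)/(1 − 0.5171·0.7129) = −0.1958/0.63135941, so the relative speed is 0.31012c.
γ for this relative speed: γ = 1/√(1 − 0.0961744) = 1.0519.
Rocket A's interval is proper; time dilation gives Δt_B = γΔτ = 1.0519 × 215 s = 226 s.

226 s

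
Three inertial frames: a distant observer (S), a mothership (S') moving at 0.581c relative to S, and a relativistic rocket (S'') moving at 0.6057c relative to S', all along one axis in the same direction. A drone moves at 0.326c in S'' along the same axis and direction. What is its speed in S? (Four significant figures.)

Apply u = (u'+v)/(1+u'v) twice. Drone in the mothership frame: (0.326+0.6057)/(1+0.326·0.6057) = 0.9317/1.1974582 = 0.77806c.
That velocity, transformed to the rest frame of a distant observer: (0.77806+0.581)/(1+0.77806·0.581) = 1.35906/1.45205286 = 0.93596c.

0.9360c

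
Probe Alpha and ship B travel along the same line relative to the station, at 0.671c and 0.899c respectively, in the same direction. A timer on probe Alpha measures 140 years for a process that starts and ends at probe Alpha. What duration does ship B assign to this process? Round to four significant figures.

Speed of probe Alpha in ship B's frame: u = (v_A − v_B)/(1 − v_A v_B/c²) = (0.671 − 0.899)/(1 − 0.671×0.899) = −0.228/0.396771 = −0.57464; |u| = 0.57464c.
γ for this relative speed: γ = 1/√(1 − 0.330211) = 1.2219.
The clock on probe Alpha records proper time, so ship B measures Δt = γΔτ = 1.2219 × 140 = 171.1 years.

171.1 years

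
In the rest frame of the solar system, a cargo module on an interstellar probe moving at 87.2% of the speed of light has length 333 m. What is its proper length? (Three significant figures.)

680 m

γ = 1/√(1 − β²) = 1/√(1 − 0.760384) = 1/√0.239616 = 1/0.489506 = 2.0429.
Proper length: L₀ = γ·L = 2.0429 × 333 = 680 m.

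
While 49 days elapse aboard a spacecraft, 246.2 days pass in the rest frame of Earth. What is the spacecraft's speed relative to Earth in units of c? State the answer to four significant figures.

γ = Δt/Δτ = 246.2/49 = 5.0245.
β = √(1 − 1/γ²) = √(1 − 0.0396109) = √0.9603891 = 0.9800.

0.9800c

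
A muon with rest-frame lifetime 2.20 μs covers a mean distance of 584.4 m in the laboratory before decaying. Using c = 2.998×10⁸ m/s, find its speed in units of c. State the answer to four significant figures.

d = βγcτ ⇒ βγ = d/(cτ) = 584.4 m / (659.56 m) = 0.88605.
β = (βγ)/√(1+(βγ)²) = 0.88605/√1.785085 = 0.6632.

0.6632c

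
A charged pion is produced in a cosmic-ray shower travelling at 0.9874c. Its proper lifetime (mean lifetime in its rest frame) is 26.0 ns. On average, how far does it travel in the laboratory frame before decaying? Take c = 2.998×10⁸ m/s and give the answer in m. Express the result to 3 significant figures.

48.6 m

Lorentz factor: γ = (1 − 0.97495876)^(−1/2) = 6.3193.
Lab-frame lifetime: Δt = γτ = 6.3193 × 26.0 ns = 164.3 ns.
Distance: d = vΔt = 0.9874 × 2.998×10⁸ m/s × 1.6430×10^-7 s = 48.6 m.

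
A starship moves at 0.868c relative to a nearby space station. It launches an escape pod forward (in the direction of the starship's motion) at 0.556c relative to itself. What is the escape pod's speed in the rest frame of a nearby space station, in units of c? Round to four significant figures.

Relativistic velocity addition: u = (u' + v)/(1 + u'v/c²), with u' = 0.556c and v = 0.868c.
Numerator: 0.556 + 0.868 = 1.424. Denominator: 1 + (0.556)(0.868) = 1.482608.
u = 1.424/1.482608 = 0.96047, so the speed is 0.9605c.

0.9605c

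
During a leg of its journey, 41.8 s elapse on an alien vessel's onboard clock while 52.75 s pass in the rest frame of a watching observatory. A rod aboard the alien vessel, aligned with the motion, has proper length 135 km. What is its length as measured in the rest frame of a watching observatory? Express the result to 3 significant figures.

107 km

The time-dilation ratio gives γ = 52.75/41.8 = 1.26196.
L = L₀/γ = 135/1.26196 = 107 km.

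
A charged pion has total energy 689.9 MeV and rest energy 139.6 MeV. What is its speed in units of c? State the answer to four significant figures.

0.9793c

γ = E/(mc²) = 689.9/139.6 = 4.942.
β = √(1 − 1/γ²) = √(1 − 0.0409444) = √0.9590556 = 0.9793.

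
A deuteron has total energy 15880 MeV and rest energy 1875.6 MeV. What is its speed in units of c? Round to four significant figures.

0.9930c

Total energy E = γmc² gives γ = 15880/1875.6 = 8.4666.
Hence β = √(1 − 1/γ²) = √(1 − 0.0139502) = √0.9860498 = 0.9930.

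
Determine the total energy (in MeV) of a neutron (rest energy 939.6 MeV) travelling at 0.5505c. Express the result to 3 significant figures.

1130 MeV

Lorentz factor: γ = (1 − 0.30305025)^(−1/2) = 1.1978.
Total energy: E = γmc² = 1.1978 × 939.6 MeV = 1130 MeV.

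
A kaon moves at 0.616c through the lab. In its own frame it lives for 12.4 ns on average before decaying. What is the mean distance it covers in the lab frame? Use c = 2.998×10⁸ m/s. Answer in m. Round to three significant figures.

2.91 m

γ = 1/√(1 − β²) = 1/√(1 − 0.379456) = 1/√0.620544 = 1/0.787746 = 1.2694.
Lab-frame lifetime: Δt = γτ = 1.2694 × 12.4 ns = 15.741 ns.
Distance: d = vΔt = 0.616 × 2.998×10⁸ m/s × 1.5741×10^-8 s = 2.91 m.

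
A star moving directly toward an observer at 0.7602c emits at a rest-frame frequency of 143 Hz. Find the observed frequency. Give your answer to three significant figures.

387 Hz

Relativistic Doppler (source moving toward): f_obs = f_src · √((1+β)/(1−β)).
With β = 0.7602: factor = √(1.7602/0.2398) = 2.7093.
f_obs = 143 × 2.7093 = 387 Hz.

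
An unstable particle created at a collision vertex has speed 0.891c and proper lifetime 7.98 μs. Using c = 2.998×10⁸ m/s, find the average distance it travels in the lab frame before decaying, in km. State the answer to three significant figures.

4.70 km

β² = 0.793881, so γ = 1/√0.206119 = 2.2026.
Lab-frame lifetime: Δt = γτ = 2.2026 × 7.98 μs = 17.577 μs.
Distance: d = vΔt = 0.891 × 2.998×10⁸ m/s × 1.7577×10^-5 s = 4700 m = 4.70 km.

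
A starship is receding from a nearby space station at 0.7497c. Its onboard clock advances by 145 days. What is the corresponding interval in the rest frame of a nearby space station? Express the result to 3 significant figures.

With β = 0.7497, γ = 1/√(1 − 0.7497²) = 1/√0.43794991 = 1.5111.
Time dilation: Δt = γ·Δτ = 1.5111 × 145 = 219 days.

219 days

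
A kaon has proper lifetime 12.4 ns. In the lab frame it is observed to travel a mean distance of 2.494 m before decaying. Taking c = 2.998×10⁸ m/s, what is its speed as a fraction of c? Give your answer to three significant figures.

Let x = d/(cτ) = 2.494 m / (2.998×10⁸ m/s × 1.240×10^-8 s) = 0.67088. Since d = βγcτ, x = βγ = β/√(1−β²).
Solving: β² = x²/(1+x²) = 0.45008/1.45008 = 0.310383, so β = 0.557.

0.557c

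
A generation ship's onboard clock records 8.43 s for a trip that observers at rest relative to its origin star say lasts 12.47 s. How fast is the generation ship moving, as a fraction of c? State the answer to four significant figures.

γ = Δt/Δτ = 12.47/8.43 = 1.4792.
β = √(1 − 1/γ²) = √(1 − 0.457032) = √0.542968 = 0.7369.

0.7369c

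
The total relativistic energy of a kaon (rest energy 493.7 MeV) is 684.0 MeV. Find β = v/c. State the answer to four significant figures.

Total energy E = γmc² gives γ = 684.0/493.7 = 1.3855.
Hence β = √(1 − 1/γ²) = √(1 − 0.520939) = √0.479061 = 0.6921.

0.6921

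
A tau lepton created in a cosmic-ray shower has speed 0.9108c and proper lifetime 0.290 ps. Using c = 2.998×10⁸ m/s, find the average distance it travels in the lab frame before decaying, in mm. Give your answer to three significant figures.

0.192 mm

γ = 1/√(1 − β²) = 1/√(1 − 0.82955664) = 1/√0.17044336 = 1/0.412848 = 2.4222.
Lab-frame lifetime: Δt = γτ = 2.4222 × 0.290 ps = 0.70244 ps.
Distance: d = vΔt = 0.9108 × 2.998×10⁸ m/s × 7.0244×10^-13 s = 1.92×10^-4 m = 0.192 mm.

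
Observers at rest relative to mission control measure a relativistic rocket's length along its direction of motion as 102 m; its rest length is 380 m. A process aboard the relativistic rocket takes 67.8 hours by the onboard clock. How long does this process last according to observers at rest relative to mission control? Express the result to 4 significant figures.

Length contraction gives γ = L₀/L = 380/102 = 3.72549.
Δt = γΔτ = 3.72549 × 67.8 = 252.6 hours.

252.6 hours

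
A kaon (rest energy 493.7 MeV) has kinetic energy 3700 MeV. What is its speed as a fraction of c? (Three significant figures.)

γ = 1 + K/(mc²) = 1 + 3700/493.7 = 8.4944.
β = √(1 − 1/γ²) = √(1 − 0.0138591) = √0.9861409 = 0.993.

0.993c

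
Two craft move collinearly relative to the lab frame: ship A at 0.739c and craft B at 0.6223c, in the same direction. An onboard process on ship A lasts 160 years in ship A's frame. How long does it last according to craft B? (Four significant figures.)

Speed of ship A in craft B's frame: u = (v_A − v_B)/(1 − v_A v_B/c²) = (0.739 − 0.6223)/(1 − 0.739×0.6223) = 0.1167/0.5401203 = 0.21606; |u| = 0.21606c.
At |u| = 0.21606c, γ = (1 − 0.0466819)^(−1/2) = 1.0242.
The clock on ship A records proper time, so craft B measures Δt = γΔτ = 1.0242 × 160 = 163.9 years.

163.9 years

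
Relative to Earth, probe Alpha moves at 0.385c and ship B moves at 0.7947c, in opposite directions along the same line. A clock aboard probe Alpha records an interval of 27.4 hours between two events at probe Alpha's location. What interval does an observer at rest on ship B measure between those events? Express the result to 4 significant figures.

63.87 hours

Speed of probe Alpha in ship B's frame: u = (v_A + v_B)/(1 + v_A v_B/c²) = (0.385 + 0.7947)/(1 + 0.385×0.7947) = 1.1797/1.3059595 = 0.90332; |u| = 0.90332c.
γ for this relative speed: γ = 1/√(1 − 0.815987) = 2.3312.
Probe Alpha's interval is proper; time dilation gives Δt_B = γΔτ = 2.3312 × 27.4 hours = 63.87 hours.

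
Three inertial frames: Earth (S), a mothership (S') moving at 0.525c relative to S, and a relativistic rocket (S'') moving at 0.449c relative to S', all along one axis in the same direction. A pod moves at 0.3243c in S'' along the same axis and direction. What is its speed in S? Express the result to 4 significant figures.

0.8860c

First combine the pod and relativistic rocket (S''→S'): u₁ = (0.3243 + 0.449)/(1 + 0.3243×0.449) = 0.7733/1.1456107 = 0.67501.
Then combine with the mothership (S'→S): u = (0.67501 + 0.525)/(1 + 0.67501×0.525) = 1.20001/1.35438025 = 0.88602.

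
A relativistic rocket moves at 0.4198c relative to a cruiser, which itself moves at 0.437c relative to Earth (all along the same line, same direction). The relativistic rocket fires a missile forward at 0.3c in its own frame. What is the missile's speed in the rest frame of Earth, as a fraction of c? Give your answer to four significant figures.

First combine the missile and relativistic rocket (S''→S'): u₁ = (0.3 + 0.4198)/(1 + 0.3×0.4198) = 0.7198/1.12594 = 0.63929.
Then combine with the cruiser (S'→S): u = (0.63929 + 0.437)/(1 + 0.63929×0.437) = 1.07629/1.27936973 = 0.84127.

0.8413c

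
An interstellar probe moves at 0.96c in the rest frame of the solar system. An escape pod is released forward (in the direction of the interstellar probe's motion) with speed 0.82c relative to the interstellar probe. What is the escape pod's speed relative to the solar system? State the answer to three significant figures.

Relativistic velocity addition: u = (u' + v)/(1 + u'v/c²), with u' = 0.82c and v = 0.96c.
Numerator: 0.82 + 0.96 = 1.78. Denominator: 1 + (0.82)(0.96) = 1.7872.
u = 1.78/1.7872 = 0.99597, so the speed is 0.996c.

0.996c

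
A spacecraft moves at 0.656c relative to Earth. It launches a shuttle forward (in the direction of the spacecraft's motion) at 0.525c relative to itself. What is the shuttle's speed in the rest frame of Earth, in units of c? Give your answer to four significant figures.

In units of c, u = (u' + v)/(1 + u'v) with u' = 0.525 and v = 0.656.
Numerator: 0.525 + 0.656 = 1.181. Denominator: 1 + (0.525)(0.656) = 1.3444.
u = 1.181/1.3444 = 0.87846, so the speed is 0.8785c.

0.8785c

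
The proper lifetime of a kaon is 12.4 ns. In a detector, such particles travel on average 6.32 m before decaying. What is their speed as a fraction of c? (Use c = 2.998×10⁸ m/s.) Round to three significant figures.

0.862c

Lab distance = (lab lifetime)·v = γτ·βc, so βγ = d/(cτ) = 6.320/(2.998×10⁸ × 1.240×10^-8) = 1.7001.
With βγ = 1.7001: γ² = 1 + (βγ)² = 3.89034, and β = (βγ)/γ = 1.7001/1.97239 = 0.862.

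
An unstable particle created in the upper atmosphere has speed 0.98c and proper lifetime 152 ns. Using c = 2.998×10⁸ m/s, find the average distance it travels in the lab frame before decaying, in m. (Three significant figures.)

224 m

Lorentz factor: γ = (1 − 0.9604)^(−1/2) = 5.0252.
Lab-frame lifetime: Δt = γτ = 5.0252 × 152 ns = 763.83 ns.
Distance: d = vΔt = 0.98 × 2.998×10⁸ m/s × 7.6383×10^-7 s = 224 m.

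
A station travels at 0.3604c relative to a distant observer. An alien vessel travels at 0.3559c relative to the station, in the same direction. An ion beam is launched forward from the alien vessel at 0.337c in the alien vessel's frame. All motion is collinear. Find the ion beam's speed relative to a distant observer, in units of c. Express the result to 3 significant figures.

0.801c

First combine the ion beam and alien vessel (S''→S'): u₁ = (0.337 + 0.3559)/(1 + 0.337×0.3559) = 0.6929/1.1199383 = 0.61869.
Then combine with the station (S'→S): u = (0.61869 + 0.3604)/(1 + 0.61869×0.3604) = 0.97909/1.222975876 = 0.80058.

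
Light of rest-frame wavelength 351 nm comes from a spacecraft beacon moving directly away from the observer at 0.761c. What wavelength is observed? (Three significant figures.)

953 nm

Relativistic Doppler for wavelength: λ_obs = λ_src · √((1+β)/(1−β)).
With β = 0.761: factor = √(1.761/0.239) = 2.7144.
λ_obs = 351 × 2.7144 = 953 nm.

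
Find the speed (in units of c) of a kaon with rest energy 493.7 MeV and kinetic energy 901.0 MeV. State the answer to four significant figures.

K = (γ−1)mc², so γ = 1 + 901.0/493.7 = 2.825.
Then v/c = √(1 − γ⁻²) = √(1 − 0.125303) = √0.874697 = 0.9353.

0.9353c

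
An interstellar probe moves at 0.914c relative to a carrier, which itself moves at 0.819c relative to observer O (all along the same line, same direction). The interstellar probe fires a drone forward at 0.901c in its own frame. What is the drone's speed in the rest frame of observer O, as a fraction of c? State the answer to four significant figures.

Compose velocities in two stages. Stage 1 (into S'): u₁ = (0.901+0.914)/(1+0.901×0.914) = 0.99533.
Stage 2 (into S): u = (0.99533+0.819)/(1+0.99533×0.819) = 0.99953, so the speed is 0.9995c.

0.9995c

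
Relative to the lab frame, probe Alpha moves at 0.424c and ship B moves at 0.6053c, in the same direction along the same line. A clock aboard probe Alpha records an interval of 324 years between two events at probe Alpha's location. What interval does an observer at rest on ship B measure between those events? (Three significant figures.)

334 years

The velocity of probe Alpha relative to ship B is (0.424 − 0.6053)c / (1 − 0.424×0.6053) = −0.24389c; relative speed 0.24389c.
At |u| = 0.24389c, γ = (1 − 0.0594823)^(−1/2) = 1.0311.
The clock on probe Alpha records proper time, so ship B measures Δt = γΔτ = 1.0311 × 324 = 334 years.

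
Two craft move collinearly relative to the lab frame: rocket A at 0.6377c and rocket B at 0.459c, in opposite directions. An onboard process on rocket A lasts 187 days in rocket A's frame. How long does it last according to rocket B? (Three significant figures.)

The velocity of rocket A relative to rocket B is (0.6377 + 0.459)c / (1 + 0.6377×0.459) = 0.84838c; relative speed 0.84838c.
At |u| = 0.84838c, γ = (1 − 0.719749)^(−1/2) = 1.889.
The clock on rocket A records proper time, so rocket B measures Δt = γΔτ = 1.889 × 187 = 353 days.

353 days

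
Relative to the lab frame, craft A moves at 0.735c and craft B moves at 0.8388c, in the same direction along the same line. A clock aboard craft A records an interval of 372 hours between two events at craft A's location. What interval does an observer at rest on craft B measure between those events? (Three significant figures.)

Transform craft A's velocity into craft B's frame: (0.735 − 0.8388)/(1 − 0.735·0.8388) = −0.1038/0.383482, so the relative speed is 0.27068c.
γ for this relative speed: γ = 1/√(1 − 0.0732677) = 1.0388.
Craft A's interval is proper; time dilation gives Δt_B = γΔτ = 1.0388 × 372 hours = 386 hours.

386 hours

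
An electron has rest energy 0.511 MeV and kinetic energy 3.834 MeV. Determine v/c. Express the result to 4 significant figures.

K = (γ−1)mc², so γ = 1 + 3.834/0.511 = 8.5029.
Then v/c = √(1 − γ⁻²) = √(1 − 0.0138314) = √0.9861686 = 0.9931.

0.9931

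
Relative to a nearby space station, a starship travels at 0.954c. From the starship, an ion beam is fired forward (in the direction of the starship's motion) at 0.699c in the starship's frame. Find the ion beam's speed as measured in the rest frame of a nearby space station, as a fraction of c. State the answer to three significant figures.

0.992c

Relativistic velocity addition: u = (u' + v)/(1 + u'v/c²), with u' = 0.699c and v = 0.954c.
Numerator: 0.699 + 0.954 = 1.653. Denominator: 1 + (0.699)(0.954) = 1.666846.
u = 1.653/1.666846 = 0.99169, so the speed is 0.992c.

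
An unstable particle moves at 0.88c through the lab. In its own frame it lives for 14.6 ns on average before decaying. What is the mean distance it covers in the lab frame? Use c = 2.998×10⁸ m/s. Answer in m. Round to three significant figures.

γ = 1/√(1 − β²) = 1/√(1 − 0.7744) = 1/√0.2256 = 1/0.474974 = 2.1054.
Lab-frame lifetime: Δt = γτ = 2.1054 × 14.6 ns = 30.739 ns.
Distance: d = vΔt = 0.88 × 2.998×10⁸ m/s × 3.0739×10^-8 s = 8.11 m.

8.11 m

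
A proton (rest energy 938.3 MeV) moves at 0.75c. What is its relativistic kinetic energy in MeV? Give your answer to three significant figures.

480 MeV

Lorentz factor: γ = (1 − 0.5625)^(−1/2) = 1.51186.
Kinetic energy: K = (γ − 1)mc² = (1.51186 − 1) × 938.3 MeV = 0.51186 × 938.3 = 480 MeV.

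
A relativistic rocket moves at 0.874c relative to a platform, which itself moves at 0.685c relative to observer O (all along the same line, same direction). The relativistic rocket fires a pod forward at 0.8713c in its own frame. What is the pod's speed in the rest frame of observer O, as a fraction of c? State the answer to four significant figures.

0.9983c

First combine the pod and relativistic rocket (S''→S'): u₁ = (0.8713 + 0.874)/(1 + 0.8713×0.874) = 1.7453/1.7615162 = 0.99079.
Then combine with the platform (S'→S): u = (0.99079 + 0.685)/(1 + 0.99079×0.685) = 1.67579/1.67869115 = 0.99827.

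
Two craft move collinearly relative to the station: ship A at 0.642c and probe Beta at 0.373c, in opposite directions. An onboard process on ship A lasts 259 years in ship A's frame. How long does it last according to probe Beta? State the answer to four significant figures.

451.3 years

Transform ship A's velocity into probe Beta's frame: (0.642 + 0.373)/(1 + 0.642·0.373) = 1.015/1.239466, so the relative speed is 0.8189c.
γ for this relative speed: γ = 1/√(1 − 0.670597) = 1.7424.
Ship A's interval is proper; time dilation gives Δt_B = γΔτ = 1.7424 × 259 years = 451.3 years.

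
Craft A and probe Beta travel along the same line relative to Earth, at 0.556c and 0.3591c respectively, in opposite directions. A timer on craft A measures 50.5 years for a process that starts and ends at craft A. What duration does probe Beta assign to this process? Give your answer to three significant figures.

78.1 years

Speed of craft A in probe Beta's frame: u = (v_A + v_B)/(1 + v_A v_B/c²) = (0.556 + 0.3591)/(1 + 0.556×0.3591) = 0.9151/1.1996596 = 0.7628; |u| = 0.7628c.
γ for this relative speed: γ = 1/√(1 − 0.581864) = 1.5465.
Craft A's interval is proper; time dilation gives Δt_B = γΔτ = 1.5465 × 50.5 years = 78.1 years.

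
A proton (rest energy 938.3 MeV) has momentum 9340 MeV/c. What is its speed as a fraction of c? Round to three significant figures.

0.995c

pc/(mc²) = 9340/938.3 = 9.9542 = βγ = β/√(1−β²).
So β² = x²/(1 + x²) with x = 9.9542: x² = 99.0861, β² = 99.0861/100.0861 = 0.990009, β = 0.995.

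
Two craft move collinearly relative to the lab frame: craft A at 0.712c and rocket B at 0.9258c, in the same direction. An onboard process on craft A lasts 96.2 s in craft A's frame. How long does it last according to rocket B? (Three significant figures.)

The velocity of craft A relative to rocket B is (0.712 − 0.9258)c / (1 − 0.712×0.9258) = −0.62729c; relative speed 0.62729c.
γ for this relative speed: γ = 1/√(1 − 0.393493) = 1.2841.
The clock on craft A records proper time, so rocket B measures Δt = γΔτ = 1.2841 × 96.2 = 124 s.

124 s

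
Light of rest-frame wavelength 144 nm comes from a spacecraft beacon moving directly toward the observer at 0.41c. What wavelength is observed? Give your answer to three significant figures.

93.1 nm

Relativistic Doppler for wavelength: λ_obs = λ_src · √((1−β)/(1+β)).
With β = 0.41: factor = √(0.59/1.41) = 0.64687.
λ_obs = 144 × 0.64687 = 93.1 nm.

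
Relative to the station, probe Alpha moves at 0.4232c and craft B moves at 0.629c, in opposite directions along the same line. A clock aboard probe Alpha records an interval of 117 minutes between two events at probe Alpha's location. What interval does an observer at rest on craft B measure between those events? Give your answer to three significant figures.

210 minutes

The velocity of probe Alpha relative to craft B is (0.4232 + 0.629)c / (1 + 0.4232×0.629) = 0.831c; relative speed 0.831c.
γ for this relative speed: γ = 1/√(1 − 0.690561) = 1.7977.
The clock on probe Alpha records proper time, so craft B measures Δt = γΔτ = 1.7977 × 117 = 210 minutes.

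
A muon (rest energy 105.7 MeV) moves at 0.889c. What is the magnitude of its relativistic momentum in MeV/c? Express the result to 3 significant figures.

γ = 1/√(1 − β²) = 1/√(1 − 0.790321) = 1/√0.209679 = 1/0.457907 = 2.1838.
Momentum: p = γβ·mc = 2.1838 × 0.889 × 105.7 MeV/c = 205 MeV/c.

205 MeV/c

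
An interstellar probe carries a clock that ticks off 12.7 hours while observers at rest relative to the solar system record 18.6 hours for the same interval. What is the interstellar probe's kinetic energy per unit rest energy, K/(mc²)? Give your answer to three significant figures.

0.465

The time-dilation ratio gives γ = 18.6/12.7 = 1.46457.
K/(mc²) = γ − 1 = 1.46457 − 1 = 0.465.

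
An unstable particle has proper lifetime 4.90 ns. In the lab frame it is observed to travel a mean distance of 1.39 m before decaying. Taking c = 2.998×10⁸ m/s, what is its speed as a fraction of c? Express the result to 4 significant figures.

0.6873c

d = βγcτ ⇒ βγ = d/(cτ) = 1.390 m / (1.46902 m) = 0.94621.
β = (βγ)/√(1+(βγ)²) = 0.94621/√1.895313 = 0.6873.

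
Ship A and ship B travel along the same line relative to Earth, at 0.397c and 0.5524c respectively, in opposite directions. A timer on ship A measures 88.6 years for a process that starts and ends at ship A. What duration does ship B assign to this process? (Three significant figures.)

The velocity of ship A relative to ship B is (0.397 + 0.5524)c / (1 + 0.397×0.5524) = 0.77864c; relative speed 0.77864c.
At |u| = 0.77864c, γ = (1 − 0.60628)^(−1/2) = 1.5937.
The clock on ship A records proper time, so ship B measures Δt = γΔτ = 1.5937 × 88.6 = 141 years.

141 years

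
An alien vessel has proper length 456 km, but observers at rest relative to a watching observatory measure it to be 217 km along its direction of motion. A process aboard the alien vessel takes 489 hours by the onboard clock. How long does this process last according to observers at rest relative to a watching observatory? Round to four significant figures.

Length contraction gives γ = L₀/L = 456/217 = 2.10138.
The same γ dilates the second interval: 2.10138 × 489 hours = 1028 hours.

1028 hours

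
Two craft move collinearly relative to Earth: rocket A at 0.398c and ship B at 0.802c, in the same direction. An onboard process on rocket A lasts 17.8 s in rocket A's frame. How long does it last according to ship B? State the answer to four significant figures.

Speed of rocket A in ship B's frame: u = (v_A − v_B)/(1 − v_A v_B/c²) = (0.398 − 0.802)/(1 − 0.398×0.802) = −0.404/0.680804 = −0.59342; |u| = 0.59342c.
At |u| = 0.59342c, γ = (1 − 0.352147)^(−1/2) = 1.2424.
The clock on rocket A records proper time, so ship B measures Δt = γΔτ = 1.2424 × 17.8 = 22.11 s.

22.11 s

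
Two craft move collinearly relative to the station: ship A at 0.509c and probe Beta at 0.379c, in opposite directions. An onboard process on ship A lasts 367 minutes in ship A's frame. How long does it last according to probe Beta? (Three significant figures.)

550 minutes

Speed of ship A in probe Beta's frame: u = (v_A + v_B)/(1 + v_A v_B/c²) = (0.509 + 0.379)/(1 + 0.509×0.379) = 0.888/1.192911 = 0.7444; |u| = 0.7444c.
γ for this relative speed: γ = 1/√(1 − 0.554131) = 1.4976.
The clock on ship A records proper time, so probe Beta measures Δt = γΔτ = 1.4976 × 367 = 550 minutes.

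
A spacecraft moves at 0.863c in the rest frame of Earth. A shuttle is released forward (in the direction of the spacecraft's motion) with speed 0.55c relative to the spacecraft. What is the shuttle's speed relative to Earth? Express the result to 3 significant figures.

Relativistic velocity addition: u = (u' + v)/(1 + u'v/c²), with u' = 0.55c and v = 0.863c.
Numerator: 0.55 + 0.863 = 1.413. Denominator: 1 + (0.55)(0.863) = 1.47465.
u = 1.413/1.47465 = 0.95819, so the speed is 0.958c.

0.958c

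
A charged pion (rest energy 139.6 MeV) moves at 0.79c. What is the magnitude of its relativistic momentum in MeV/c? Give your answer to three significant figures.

180 MeV/c

With β = 0.79, γ = 1/√(1 − 0.79²) = 1/√0.3759 = 1.631.
Momentum: p = γβ·mc = 1.631 × 0.79 × 139.6 MeV/c = 180 MeV/c.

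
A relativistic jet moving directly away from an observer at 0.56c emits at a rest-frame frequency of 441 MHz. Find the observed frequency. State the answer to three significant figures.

234 MHz

Relativistic Doppler (source moving away): f_obs = f_src · √((1−β)/(1+β)).
With β = 0.56: factor = √(0.44/1.56) = 0.53109.
f_obs = 441 × 0.53109 = 234 MHz.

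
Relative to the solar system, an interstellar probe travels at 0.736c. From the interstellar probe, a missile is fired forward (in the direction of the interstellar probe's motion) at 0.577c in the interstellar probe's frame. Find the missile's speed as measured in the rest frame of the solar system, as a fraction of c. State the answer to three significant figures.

0.922c

Relativistic velocity addition: u = (u' + v)/(1 + u'v/c²), with u' = 0.577c and v = 0.736c.
Numerator: 0.577 + 0.736 = 1.313. Denominator: 1 + (0.577)(0.736) = 1.424672.
u = 1.313/1.424672 = 0.92162, so the speed is 0.922c.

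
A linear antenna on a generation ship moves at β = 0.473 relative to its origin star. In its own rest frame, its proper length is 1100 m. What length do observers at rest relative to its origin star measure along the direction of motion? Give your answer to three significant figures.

969 m

With β = 0.473, γ = 1/√(1 − 0.473²) = 1/√0.776271 = 1.135.
Along the direction of motion the measured length is L₀/γ = 1100/1.135 = 969 m.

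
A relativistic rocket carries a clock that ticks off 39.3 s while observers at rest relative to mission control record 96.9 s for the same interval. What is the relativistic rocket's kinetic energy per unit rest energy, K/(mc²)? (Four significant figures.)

The time-dilation ratio gives γ = 96.9/39.3 = 2.46565.
K/(mc²) = γ − 1 = 2.46565 − 1 = 1.466.

1.466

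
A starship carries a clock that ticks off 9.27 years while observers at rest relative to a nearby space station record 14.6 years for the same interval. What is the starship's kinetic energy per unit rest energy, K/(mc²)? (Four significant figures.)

The time-dilation ratio gives γ = 14.6/9.27 = 1.57497.
K/(mc²) = γ − 1 = 1.57497 − 1 = 0.5750.

0.5750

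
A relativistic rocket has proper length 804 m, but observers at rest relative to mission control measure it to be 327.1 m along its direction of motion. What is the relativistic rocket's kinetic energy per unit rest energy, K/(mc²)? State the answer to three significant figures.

1.46

Length contraction gives γ = L₀/L = 804/327.1 = 2.45796.
K/(mc²) = γ − 1 = 2.45796 − 1 = 1.46.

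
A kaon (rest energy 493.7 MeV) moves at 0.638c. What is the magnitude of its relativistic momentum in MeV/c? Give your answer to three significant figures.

β² = 0.407044, so γ = 1/√0.592956 = 1.2986.
Momentum: p = γβ·mc = 1.2986 × 0.638 × 493.7 MeV/c = 409 MeV/c.

409 MeV/c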